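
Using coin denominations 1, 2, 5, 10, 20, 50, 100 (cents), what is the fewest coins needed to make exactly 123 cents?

Use the largest denomination that fits, subtract, and repeat.
123 − 1×100→23 − 1×20→3 − 1×2→1 − 1×1→0
Total coins = 1 + 1 + 1 + 1 = 4

4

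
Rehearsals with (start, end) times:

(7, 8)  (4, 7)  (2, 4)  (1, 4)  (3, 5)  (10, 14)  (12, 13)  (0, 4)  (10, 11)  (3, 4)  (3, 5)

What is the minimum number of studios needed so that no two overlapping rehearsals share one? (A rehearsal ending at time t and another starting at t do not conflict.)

The answer is the maximum number of intervals overlapping at any instant.
Events (time:±→running): 0:+→1 1:+→2 2:+→3 3:+→4 3:+→5 3:+→6 … peak 6.

6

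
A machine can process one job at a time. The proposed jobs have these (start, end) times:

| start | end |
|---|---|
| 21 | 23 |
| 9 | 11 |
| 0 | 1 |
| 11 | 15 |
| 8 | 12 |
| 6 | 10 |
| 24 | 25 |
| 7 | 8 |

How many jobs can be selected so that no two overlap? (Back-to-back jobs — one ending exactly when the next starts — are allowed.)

6

Sorted by end: (0,1)  (7,8)  (6,10)  (9,11)  (8,12)  (11,15)  (21,23)  (24,25)
take (0,1); take (7,8); take (9,11); take (11,15); take (21,23); take (24,25).
Selected 6 jobs.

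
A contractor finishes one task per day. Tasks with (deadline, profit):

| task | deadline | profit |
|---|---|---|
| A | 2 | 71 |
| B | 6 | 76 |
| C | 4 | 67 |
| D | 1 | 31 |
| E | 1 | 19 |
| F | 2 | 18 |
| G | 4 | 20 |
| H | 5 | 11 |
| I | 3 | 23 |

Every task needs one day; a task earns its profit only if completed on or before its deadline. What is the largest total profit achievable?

Sort by profit descending; place each in the latest free slot ≤ its deadline.
By profit: B(d6,76), A(d2,71), C(d4,67), D(d1,31), I(d3,23), G(d4,20), E(d1,19), F(d2,18), H(d5,11)
B→slot 6; A→slot 2; C→slot 4; D→slot 1; I→slot 3; G skipped; E skipped; F skipped; H→slot 5.
Profit = 31 + 71 + 23 + 67 + 11 + 76 = 279

279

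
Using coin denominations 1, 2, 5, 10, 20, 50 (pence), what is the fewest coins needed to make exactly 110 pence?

Use the largest denomination that fits, subtract, and repeat.
110 = 2×50 + 1×10
Total coins = 2 + 1 = 3

3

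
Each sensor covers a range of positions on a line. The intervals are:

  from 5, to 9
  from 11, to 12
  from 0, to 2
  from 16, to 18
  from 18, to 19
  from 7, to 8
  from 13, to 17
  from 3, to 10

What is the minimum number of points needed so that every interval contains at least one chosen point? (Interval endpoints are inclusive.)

5

Sorted: [0,2] [7,8] [5,9] [3,10] [11,12] [13,17] [16,18] [18,19]
{[0,2]} hit by 2; {[7,8],[5,9],[3,10]} hit by 8; {[11,12]} hit by 12; {[13,17],[16,18]} hit by 17; {[18,19]} hit by 19.
Points: 2, 8, 12, 17, 19 (5 total).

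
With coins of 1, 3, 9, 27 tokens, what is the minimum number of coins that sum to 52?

6

Use the largest denomination that fits, subtract, and repeat.
52 = 1×27 + 2×9 + 2×3 + 1×1
Total coins = 1 + 2 + 2 + 1 = 6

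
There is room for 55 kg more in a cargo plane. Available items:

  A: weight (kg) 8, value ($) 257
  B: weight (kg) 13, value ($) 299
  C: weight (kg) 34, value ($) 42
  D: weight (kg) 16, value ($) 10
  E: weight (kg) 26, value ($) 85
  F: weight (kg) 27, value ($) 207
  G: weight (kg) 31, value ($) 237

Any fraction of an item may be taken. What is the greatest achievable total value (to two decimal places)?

Sort by value per unit weight and fill in that order.
Ratios (sorted): A 32.12, B 23.00, F 7.67, G 7.65, E 3.27, C 1.24, D 0.62
take A (8 @ 257); take B (13 @ 299); take F (27 @ 207); take 7/31 of G → 53.52. Capacity used 55/55.
Total value = 816.52

816.52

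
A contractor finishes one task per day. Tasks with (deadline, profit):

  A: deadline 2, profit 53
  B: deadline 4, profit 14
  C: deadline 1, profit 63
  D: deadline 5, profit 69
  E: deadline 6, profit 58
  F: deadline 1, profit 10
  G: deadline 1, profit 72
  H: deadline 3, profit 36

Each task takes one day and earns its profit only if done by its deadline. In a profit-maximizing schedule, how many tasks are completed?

6

Profit order: G=72 D=69 C=63 E=58 A=53 H=36 B=14 F=10
Assign: G→slot 1, D→slot 5, C skipped, E→slot 6, A→slot 2, H→slot 3, B→slot 4, F skipped.
Slots: [1:G] [2:A] [3:H] [4:B] [5:D] [6:E]
6 of 8 scheduled.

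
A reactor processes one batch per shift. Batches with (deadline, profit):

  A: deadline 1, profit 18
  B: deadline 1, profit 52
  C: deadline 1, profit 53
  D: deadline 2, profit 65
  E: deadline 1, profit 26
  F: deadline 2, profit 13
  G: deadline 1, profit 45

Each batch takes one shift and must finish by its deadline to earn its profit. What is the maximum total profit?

By profit: D(d2,65), C(d1,53), B(d1,52), G(d1,45), E(d1,26), A(d1,18), F(d2,13)
D→slot 2; C→slot 1; B skipped; G skipped; E skipped; A skipped; F skipped.
Profit = 53 + 65 = 118

118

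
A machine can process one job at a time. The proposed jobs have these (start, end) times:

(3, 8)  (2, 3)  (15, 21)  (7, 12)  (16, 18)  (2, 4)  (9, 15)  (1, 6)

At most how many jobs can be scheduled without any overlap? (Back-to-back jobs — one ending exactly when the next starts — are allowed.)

4

Greedy by earliest finish: after sorting by end time, pick each interval compatible with the last pick.
Sorted by end: (2,3)  (2,4)  (1,6)  (3,8)  (7,12)  (9,15)  (16,18)  (15,21)
take (2,3); take (3,8); take (9,15); take (16,18).
Selected 4 jobs.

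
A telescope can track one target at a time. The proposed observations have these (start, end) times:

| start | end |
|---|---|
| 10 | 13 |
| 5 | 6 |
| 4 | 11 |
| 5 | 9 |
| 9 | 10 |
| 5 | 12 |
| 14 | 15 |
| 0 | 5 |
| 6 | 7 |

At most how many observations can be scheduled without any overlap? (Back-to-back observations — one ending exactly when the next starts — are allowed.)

Sort by end time and greedily take each interval whose start is ≥ the last chosen end.
Sorted by end: (0,5)  (5,6)  (6,7)  (5,9)  (9,10)  (4,11)  (5,12)  (10,13)  (14,15)
take (0,5); take (5,6); take (6,7); take (9,10); skip (5,12); take (10,13); take (14,15).
Selected 6 observations.

6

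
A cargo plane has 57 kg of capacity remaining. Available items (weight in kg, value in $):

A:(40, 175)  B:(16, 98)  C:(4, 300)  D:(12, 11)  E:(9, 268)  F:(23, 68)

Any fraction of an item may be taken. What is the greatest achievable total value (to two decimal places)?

Ratios (sorted): C 75.00, E 29.78, B 6.12, A 4.38, F 2.96, D 0.92
take C (4 @ 300); take E (9 @ 268); take B (16 @ 98); take 28/40 of A → 122.50. Capacity used 57/57.
Total value = 788.50

788.50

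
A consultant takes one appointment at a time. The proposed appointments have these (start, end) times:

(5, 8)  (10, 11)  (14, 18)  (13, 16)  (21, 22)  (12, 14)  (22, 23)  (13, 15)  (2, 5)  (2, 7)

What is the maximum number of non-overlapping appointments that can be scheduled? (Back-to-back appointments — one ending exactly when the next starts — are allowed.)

7

Greedy by earliest finish: after sorting by end time, pick each interval compatible with the last pick.
By end time: (2,5), (2,7), (5,8), (10,11), (12,14), (13,15), (13,16), (14,18), (21,22), (22,23).
Pick (2,5); next start ≥ 5 → (5,8); next start ≥ 8 → (10,11); next start ≥ 11 → (12,14); next start ≥ 14 → (14,18); next start ≥ 18 → (21,22); next start ≥ 22 → (22,23).
Selected 7 appointments.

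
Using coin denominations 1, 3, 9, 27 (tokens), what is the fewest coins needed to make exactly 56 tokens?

4

Greedy: take as many of the largest coin as possible, then repeat with the remainder.
56 = 2×27 + 2×1
Total coins = 2 + 2 = 4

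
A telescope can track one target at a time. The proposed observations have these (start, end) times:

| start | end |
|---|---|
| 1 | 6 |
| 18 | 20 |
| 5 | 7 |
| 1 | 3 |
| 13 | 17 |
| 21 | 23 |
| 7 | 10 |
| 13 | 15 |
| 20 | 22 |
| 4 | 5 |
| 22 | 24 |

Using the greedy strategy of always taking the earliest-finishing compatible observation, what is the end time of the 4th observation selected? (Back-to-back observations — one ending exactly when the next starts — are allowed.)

10

By end time: (1,3), (4,5), (1,6), (5,7), (7,10), (13,15), (13,17), (18,20), (20,22), (21,23), (22,24).
Pick (1,3); next start ≥ 3 → (4,5); next start ≥ 5 → (5,7); next start ≥ 7 → (7,10); next start ≥ 10 → (13,15); next start ≥ 15 → (18,20); next start ≥ 20 → (20,22); next start ≥ 22 → (22,24).
Selected: (1,3) (4,5) (5,7) (7,10) (13,15) (18,20) (20,22) (22,24)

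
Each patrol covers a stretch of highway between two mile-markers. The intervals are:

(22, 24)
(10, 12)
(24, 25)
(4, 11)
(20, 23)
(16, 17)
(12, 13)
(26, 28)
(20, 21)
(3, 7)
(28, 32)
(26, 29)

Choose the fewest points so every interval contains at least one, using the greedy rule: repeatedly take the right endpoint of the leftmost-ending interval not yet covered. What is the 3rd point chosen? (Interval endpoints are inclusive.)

17

Sorted: [3,7] [4,11] [10,12] [12,13] [16,17] [20,21] [20,23] [22,24] [24,25] [26,28] [26,29] [28,32]
{[3,7],[4,11]} hit by 7; {[10,12],[12,13]} hit by 12; {[16,17]} hit by 17; {[20,21],[20,23]} hit by 21; {[22,24],[24,25]} hit by 24; {[26,28],[26,29],[28,32]} hit by 28.
Points: 7, 12, 17, 21, 24, 28 (6 total).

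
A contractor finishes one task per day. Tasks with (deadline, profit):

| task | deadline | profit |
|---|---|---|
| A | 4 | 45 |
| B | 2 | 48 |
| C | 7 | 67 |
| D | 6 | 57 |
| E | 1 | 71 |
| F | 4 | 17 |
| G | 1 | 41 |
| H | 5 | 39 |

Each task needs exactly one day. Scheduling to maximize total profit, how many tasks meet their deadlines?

7

Profit order: E=71 C=67 D=57 B=48 A=45 G=41 H=39 F=17
Assign: E→slot 1, C→slot 7, D→slot 6, B→slot 2, A→slot 4, G skipped, H→slot 5, F→slot 3.
Slots: [1:E] [2:B] [3:F] [4:A] [5:H] [6:D] [7:C]
7 of 8 scheduled.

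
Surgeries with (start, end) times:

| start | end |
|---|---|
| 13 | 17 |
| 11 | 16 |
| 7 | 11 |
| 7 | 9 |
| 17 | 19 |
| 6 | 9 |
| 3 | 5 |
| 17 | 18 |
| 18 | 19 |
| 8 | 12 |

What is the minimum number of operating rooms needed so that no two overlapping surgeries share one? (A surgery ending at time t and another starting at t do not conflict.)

4

Count concurrent intervals with a sweep; the peak is the room count.
Events (time:±→running): 3:+→1 5:-→0 6:+→1 7:+→2 7:+→3 8:+→4 … peak 4.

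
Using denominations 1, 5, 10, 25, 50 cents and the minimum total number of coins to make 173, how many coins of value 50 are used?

3

Use the largest denomination that fits, subtract, and repeat.
173 − 3×50→23 − 2×10→3 − 3×1→0
Count of 50: 3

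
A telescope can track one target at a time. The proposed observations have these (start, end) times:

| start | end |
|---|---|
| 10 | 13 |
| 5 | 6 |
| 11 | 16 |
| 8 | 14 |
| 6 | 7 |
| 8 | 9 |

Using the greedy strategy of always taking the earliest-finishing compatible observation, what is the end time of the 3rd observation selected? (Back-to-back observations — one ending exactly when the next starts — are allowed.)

9

Sorted by end: (5,6)  (6,7)  (8,9)  (10,13)  (8,14)  (11,16)
take (5,6); take (6,7); take (8,9); take (10,13); skip (8,14); skip (11,16).
Selected: (5,6) (6,7) (8,9) (10,13)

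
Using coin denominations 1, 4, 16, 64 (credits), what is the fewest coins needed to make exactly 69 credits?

3

69 = 1×64 + 1×4 + 1×1
Total coins = 1 + 1 + 1 = 3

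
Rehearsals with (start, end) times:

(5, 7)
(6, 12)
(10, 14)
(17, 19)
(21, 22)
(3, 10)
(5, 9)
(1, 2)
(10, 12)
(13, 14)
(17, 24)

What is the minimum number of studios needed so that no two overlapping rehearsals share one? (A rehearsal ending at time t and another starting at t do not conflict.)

starts: [1, 3, 5, 5, 6, 10, 10, 13, 17, 17, 21]
ends:   [2, 7, 9, 10, 12, 12, 14, 14, 19, 22, 24]
s1→1 e2→0 s3→1 s5→2 s5→3 s6→4  — peak 4.

4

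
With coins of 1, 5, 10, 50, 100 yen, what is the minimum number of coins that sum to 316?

6

316 = 3×100 + 1×10 + 1×5 + 1×1
Total coins = 3 + 1 + 1 + 1 = 6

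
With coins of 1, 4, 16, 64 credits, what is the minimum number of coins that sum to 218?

Use the largest denomination that fits, subtract, and repeat.
218 − 3×64→26 − 1×16→10 − 2×4→2 − 2×1→0
Total coins = 3 + 1 + 2 + 2 = 8

8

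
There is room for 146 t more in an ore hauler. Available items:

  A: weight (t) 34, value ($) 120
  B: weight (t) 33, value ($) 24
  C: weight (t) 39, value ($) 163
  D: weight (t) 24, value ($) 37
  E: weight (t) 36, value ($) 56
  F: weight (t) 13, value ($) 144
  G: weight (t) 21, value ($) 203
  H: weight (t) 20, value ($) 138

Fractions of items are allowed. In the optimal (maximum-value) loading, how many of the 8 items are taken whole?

5

Ratios (sorted): F 11.08, G 9.67, H 6.90, C 4.18, A 3.53, E 1.56, D 1.54, B 0.73
take F (13 @ 144); take G (21 @ 203); take H (20 @ 138); take C (39 @ 163); take A (34 @ 120); take 19/36 of E → 29.56. Capacity used 146/146.
5 item(s) taken whole; one partial (take 19/36 of E).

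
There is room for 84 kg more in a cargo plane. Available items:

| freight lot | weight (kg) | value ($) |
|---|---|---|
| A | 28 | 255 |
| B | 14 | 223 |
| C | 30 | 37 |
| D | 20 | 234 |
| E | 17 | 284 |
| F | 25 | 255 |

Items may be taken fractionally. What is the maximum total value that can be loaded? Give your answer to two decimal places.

1068.86

Greedy by value/weight ratio, highest first.
Ratios (sorted): E 16.71, B 15.93, D 11.70, F 10.20, A 9.11, C 1.23
take E (17 @ 284); take B (14 @ 223); take D (20 @ 234); take F (25 @ 255); take 8/28 of A → 72.86. Capacity used 84/84.
Total value = 1068.86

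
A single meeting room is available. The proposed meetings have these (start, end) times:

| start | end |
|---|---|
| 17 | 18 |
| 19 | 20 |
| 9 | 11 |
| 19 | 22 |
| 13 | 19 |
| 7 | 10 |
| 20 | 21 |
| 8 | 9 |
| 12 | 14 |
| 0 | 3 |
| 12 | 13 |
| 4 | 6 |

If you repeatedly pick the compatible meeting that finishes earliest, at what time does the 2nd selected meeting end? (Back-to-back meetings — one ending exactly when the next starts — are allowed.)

6

By end time: (0,3), (4,6), (8,9), (7,10), (9,11), (12,13), (12,14), (17,18), (13,19), (19,20), (20,21), (19,22).
Pick (0,3); next start ≥ 3 → (4,6); next start ≥ 6 → (8,9); next start ≥ 9 → (9,11); next start ≥ 11 → (12,13); next start ≥ 13 → (17,18); next start ≥ 18 → (19,20); next start ≥ 20 → (20,21).
Selected: (0,3) (4,6) (8,9) (9,11) (12,13) (17,18) (19,20) (20,21)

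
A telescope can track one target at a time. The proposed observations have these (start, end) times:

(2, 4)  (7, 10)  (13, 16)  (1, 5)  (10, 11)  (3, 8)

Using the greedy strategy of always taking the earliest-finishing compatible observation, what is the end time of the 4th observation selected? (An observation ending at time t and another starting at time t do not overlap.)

Greedy by earliest finish: after sorting by end time, pick each interval compatible with the last pick.
By end time: (2,4), (1,5), (3,8), (7,10), (10,11), (13,16).
Pick (2,4); next start ≥ 4 → (7,10); next start ≥ 10 → (10,11); next start ≥ 11 → (13,16).
Selected: (2,4) (7,10) (10,11) (13,16)

16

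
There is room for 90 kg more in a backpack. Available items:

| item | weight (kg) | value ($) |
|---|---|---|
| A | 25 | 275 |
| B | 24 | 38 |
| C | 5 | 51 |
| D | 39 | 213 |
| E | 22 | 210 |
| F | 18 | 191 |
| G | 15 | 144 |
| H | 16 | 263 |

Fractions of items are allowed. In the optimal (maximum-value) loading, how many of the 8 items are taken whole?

5

Greedy by value/weight ratio, highest first.
Ratios (sorted): H 16.44, A 11.00, F 10.61, C 10.20, G 9.60, E 9.55, D 5.46, B 1.58
take H (16 @ 263); take A (25 @ 275); take F (18 @ 191); take C (5 @ 51); take G (15 @ 144); take 11/22 of E → 105.00. Capacity used 90/90.
5 item(s) taken whole; one partial (take 11/22 of E).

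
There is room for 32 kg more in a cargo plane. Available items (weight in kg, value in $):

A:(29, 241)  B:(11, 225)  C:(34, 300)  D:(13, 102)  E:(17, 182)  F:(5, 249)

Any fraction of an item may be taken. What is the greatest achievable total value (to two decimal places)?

645.29

Greedy by value/weight ratio, highest first.
Order: F (249/5=49.80) > B (225/11=20.45) > E (182/17=10.71) > C (300/34=8.82) > A (241/29=8.31) > D (102/13=7.85)
Fill: take F (5 @ 249) → take B (11 @ 225) → take 16/17 of E → 171.29; 32/32 used.
Total value = 645.29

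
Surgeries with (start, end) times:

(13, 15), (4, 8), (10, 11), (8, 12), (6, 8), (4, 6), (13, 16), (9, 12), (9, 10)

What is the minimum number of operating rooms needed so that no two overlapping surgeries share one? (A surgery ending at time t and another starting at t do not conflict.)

Count concurrent intervals with a sweep; the peak is the room count.
Events (time:±→running): 4:+→1 4:+→2 6:-→1 6:+→2 8:-→1 8:-→0 8:+→1 9:+→2 9:+→3 … peak 3.

3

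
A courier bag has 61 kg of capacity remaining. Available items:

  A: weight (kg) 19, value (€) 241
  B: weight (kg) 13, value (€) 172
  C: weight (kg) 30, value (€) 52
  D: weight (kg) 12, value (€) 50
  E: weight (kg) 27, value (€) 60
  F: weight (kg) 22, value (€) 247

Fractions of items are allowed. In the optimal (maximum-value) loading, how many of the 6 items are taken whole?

Ratios (sorted): B 13.23, A 12.68, F 11.23, D 4.17, E 2.22, C 1.73
take B (13 @ 172); take A (19 @ 241); take F (22 @ 247); take 7/12 of D → 29.17. Capacity used 61/61.
3 item(s) taken whole; one partial (take 7/12 of D).

3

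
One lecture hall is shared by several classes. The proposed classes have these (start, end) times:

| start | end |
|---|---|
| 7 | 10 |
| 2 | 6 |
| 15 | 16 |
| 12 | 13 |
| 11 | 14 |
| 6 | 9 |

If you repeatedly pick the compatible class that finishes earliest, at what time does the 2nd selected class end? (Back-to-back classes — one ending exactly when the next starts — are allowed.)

Sort by end time and greedily take each interval whose start is ≥ the last chosen end.
By end time: (2,6), (6,9), (7,10), (12,13), (11,14), (15,16).
Pick (2,6); next start ≥ 6 → (6,9); next start ≥ 9 → (12,13); next start ≥ 13 → (15,16).
Selected: (2,6) (6,9) (12,13) (15,16)

9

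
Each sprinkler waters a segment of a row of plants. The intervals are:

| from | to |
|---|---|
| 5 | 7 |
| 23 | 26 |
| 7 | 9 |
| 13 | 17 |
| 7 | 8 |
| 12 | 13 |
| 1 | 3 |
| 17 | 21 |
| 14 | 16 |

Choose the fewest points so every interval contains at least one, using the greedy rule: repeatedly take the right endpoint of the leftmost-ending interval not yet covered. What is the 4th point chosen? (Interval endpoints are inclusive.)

Sorted: [1,3] [5,7] [7,8] [7,9] [12,13] [14,16] [13,17] [17,21] [23,26]
{[1,3]} hit by 3; {[5,7],[7,8],[7,9]} hit by 7; {[12,13]} hit by 13; {[14,16],[13,17]} hit by 16; {[17,21]} hit by 21; {[23,26]} hit by 26.
Points: 3, 7, 13, 16, 21, 26 (6 total).

16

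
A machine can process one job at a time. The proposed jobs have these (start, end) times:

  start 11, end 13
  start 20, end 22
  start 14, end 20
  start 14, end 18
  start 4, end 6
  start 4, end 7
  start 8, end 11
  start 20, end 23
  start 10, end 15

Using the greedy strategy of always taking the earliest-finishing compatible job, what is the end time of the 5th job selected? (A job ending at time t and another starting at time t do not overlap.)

22

Sorted by end: (4,6)  (4,7)  (8,11)  (11,13)  (10,15)  (14,18)  (14,20)  (20,22)  (20,23)
take (4,6); skip (4,7); take (8,11); take (11,13); skip (10,15); take (14,18); skip (14,20); take (20,22).
Selected: (4,6) (8,11) (11,13) (14,18) (20,22)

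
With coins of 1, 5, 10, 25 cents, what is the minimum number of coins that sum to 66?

5

66 = 2×25 + 1×10 + 1×5 + 1×1
Total coins = 2 + 1 + 1 + 1 = 5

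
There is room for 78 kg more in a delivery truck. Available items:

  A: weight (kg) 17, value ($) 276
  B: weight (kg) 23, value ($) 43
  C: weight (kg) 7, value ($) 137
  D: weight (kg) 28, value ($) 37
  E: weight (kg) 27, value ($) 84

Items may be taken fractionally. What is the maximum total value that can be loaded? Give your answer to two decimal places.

Sort by value per unit weight and fill in that order.
Ratios (sorted): C 19.57, A 16.24, E 3.11, B 1.87, D 1.32
take C (7 @ 137); take A (17 @ 276); take E (27 @ 84); take B (23 @ 43); take 4/28 of D → 5.29. Capacity used 78/78.
Total value = 545.29

545.29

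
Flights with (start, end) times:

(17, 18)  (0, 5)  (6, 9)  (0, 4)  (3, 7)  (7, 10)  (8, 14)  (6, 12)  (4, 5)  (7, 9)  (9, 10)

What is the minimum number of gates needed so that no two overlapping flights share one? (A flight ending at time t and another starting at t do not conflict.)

starts: [0, 0, 3, 4, 6, 6, 7, 7, 8, 9, 17]
ends:   [4, 5, 5, 7, 9, 9, 10, 10, 12, 14, 18]
s0→1 s0→2 s3→3 e4→2 s4→3 e5→2 e5→1 s6→2 s6→3 e7→2 s7→3 s7→4 s8→5  — peak 5.

5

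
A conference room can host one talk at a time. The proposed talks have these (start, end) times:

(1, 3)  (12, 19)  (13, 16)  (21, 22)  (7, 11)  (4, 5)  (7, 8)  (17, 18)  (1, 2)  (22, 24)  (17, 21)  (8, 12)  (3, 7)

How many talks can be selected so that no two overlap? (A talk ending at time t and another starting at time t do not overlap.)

Greedy by earliest finish: after sorting by end time, pick each interval compatible with the last pick.
Sorted by end: (1,2)  (1,3)  (4,5)  (3,7)  (7,8)  (7,11)  (8,12)  (13,16)  (17,18)  (12,19)  (17,21)  (21,22)  (22,24)
take (1,2); take (4,5); take (7,8); take (8,12); take (13,16); take (17,18); take (21,22); take (22,24).
Selected 8 talks.

8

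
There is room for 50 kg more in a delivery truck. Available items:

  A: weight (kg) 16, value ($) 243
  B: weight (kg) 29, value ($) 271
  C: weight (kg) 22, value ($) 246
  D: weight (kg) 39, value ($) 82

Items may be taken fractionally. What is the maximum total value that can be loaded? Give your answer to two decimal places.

Sort by value per unit weight and fill in that order.
Order: A (243/16=15.19) > C (246/22=11.18) > B (271/29=9.34) > D (82/39=2.10)
Fill: take A (16 @ 243) → take C (22 @ 246) → take 12/29 of B → 112.14; 50/50 used.
Total value = 601.14

601.14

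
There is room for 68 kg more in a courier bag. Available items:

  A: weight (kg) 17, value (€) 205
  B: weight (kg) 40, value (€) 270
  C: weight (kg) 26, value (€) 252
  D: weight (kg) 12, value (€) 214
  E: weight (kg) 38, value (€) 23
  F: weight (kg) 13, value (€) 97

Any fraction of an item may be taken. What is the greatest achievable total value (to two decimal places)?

Ratios (sorted): D 17.83, A 12.06, C 9.69, F 7.46, B 6.75, E 0.61
take D (12 @ 214); take A (17 @ 205); take C (26 @ 252); take F (13 @ 97). Capacity used 68/68.
Total value = 768.00

768.00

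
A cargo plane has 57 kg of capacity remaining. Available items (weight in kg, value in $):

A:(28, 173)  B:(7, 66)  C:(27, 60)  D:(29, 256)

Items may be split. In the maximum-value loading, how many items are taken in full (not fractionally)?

Greedy by value/weight ratio, highest first.
Order: B (66/7=9.43) > D (256/29=8.83) > A (173/28=6.18) > C (60/27=2.22)
Fill: take B (7 @ 66) → take D (29 @ 256) → take 21/28 of A → 129.75; 57/57 used.
2 item(s) taken whole; one partial (take 21/28 of A).

2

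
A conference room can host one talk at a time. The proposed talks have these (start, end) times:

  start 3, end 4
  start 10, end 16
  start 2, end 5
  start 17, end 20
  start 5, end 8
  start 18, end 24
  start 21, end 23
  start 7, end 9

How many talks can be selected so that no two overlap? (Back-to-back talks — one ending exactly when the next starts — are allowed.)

Order by finish time; keep every interval that doesn't clash with the previous kept one.
By end time: (3,4), (2,5), (5,8), (7,9), (10,16), (17,20), (21,23), (18,24).
Pick (3,4); next start ≥ 4 → (5,8); next start ≥ 8 → (10,16); next start ≥ 16 → (17,20); next start ≥ 20 → (21,23).
Selected 5 talks.

5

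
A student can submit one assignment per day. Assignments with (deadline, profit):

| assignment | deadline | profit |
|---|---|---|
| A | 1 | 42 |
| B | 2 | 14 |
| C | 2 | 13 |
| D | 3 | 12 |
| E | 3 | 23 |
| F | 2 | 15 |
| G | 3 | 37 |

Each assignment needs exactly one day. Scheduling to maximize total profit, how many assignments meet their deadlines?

By profit: A(d1,42), G(d3,37), E(d3,23), F(d2,15), B(d2,14), C(d2,13), D(d3,12)
A→slot 1; G→slot 3; E→slot 2; F skipped; B skipped; C skipped; D skipped.
3 of 7 scheduled.

3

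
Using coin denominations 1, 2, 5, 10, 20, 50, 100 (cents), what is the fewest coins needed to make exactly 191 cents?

Greedy: take as many of the largest coin as possible, then repeat with the remainder.
191 − 1×100→91 − 1×50→41 − 2×20→1 − 1×1→0
Total coins = 1 + 1 + 2 + 1 = 5

5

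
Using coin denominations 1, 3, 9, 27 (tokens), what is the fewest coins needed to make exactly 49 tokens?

5

49 − 1×27→22 − 2×9→4 − 1×3→1 − 1×1→0
Total coins = 1 + 2 + 1 + 1 = 5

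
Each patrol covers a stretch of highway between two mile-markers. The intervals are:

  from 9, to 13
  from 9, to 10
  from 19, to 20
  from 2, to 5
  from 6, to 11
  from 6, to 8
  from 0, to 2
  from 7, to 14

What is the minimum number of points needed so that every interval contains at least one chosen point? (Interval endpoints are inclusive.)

4

Sorted: [0,2] [2,5] [6,8] [9,10] [6,11] [9,13] [7,14] [19,20]
{[0,2],[2,5]} hit by 2; {[6,8]} hit by 8; {[9,10],[6,11],[9,13],[7,14]} hit by 10; {[19,20]} hit by 20.
Points: 2, 8, 10, 20 (4 total).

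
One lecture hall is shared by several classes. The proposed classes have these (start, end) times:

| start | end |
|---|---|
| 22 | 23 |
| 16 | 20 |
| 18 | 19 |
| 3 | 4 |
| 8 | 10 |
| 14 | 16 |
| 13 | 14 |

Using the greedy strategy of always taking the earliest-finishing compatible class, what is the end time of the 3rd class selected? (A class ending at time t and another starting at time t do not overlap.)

Order by finish time; keep every interval that doesn't clash with the previous kept one.
Sorted by end: (3,4)  (8,10)  (13,14)  (14,16)  (18,19)  (16,20)  (22,23)
take (3,4); take (8,10); take (13,14); take (14,16); take (18,19); skip (16,20); take (22,23).
Selected: (3,4) (8,10) (13,14) (14,16) (18,19) (22,23)

14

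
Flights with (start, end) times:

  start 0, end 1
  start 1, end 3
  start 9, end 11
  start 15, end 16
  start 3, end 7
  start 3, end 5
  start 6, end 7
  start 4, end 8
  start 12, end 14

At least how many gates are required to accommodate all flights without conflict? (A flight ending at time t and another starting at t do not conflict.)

Events (time:±→running): 0:+→1 1:-→0 1:+→1 3:-→0 3:+→1 3:+→2 4:+→3 … peak 3.

3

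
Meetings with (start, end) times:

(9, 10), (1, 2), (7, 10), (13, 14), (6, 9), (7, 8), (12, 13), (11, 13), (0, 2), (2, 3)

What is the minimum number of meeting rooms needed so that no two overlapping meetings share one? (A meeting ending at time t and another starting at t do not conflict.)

3

starts: [0, 1, 2, 6, 7, 7, 9, 11, 12, 13]
ends:   [2, 2, 3, 8, 9, 10, 10, 13, 13, 14]
s0→1 s1→2 e2→1 e2→0 s2→1 e3→0 s6→1 s7→2 s7→3  — peak 3.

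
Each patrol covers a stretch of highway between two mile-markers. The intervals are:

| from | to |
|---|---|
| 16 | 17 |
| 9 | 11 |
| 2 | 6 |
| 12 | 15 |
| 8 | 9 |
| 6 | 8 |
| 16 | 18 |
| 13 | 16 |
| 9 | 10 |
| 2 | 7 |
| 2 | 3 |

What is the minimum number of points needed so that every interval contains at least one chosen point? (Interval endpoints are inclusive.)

5

Sort by right endpoint; whenever an interval is uncovered, place a point at its right end.
By right end: [2,3]  [2,6]  [2,7]  [6,8]  [8,9]  [9,10]  [9,11]  [12,15]  [13,16]  [16,17]  [16,18]
[2,3] uncovered → point at 3; [6,8] uncovered → point at 8; [9,10] uncovered → point at 10; [12,15] uncovered → point at 15; [16,17] uncovered → point at 17.
Points: 3, 8, 10, 15, 17 (5 total).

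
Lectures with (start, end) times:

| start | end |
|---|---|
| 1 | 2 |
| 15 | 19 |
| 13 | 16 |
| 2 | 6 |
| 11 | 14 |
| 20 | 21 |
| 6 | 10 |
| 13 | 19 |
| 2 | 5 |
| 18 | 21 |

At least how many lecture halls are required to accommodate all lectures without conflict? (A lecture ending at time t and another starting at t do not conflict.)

starts: [1, 2, 2, 6, 11, 13, 13, 15, 18, 20]
ends:   [2, 5, 6, 10, 14, 16, 19, 19, 21, 21]
s1→1 e2→0 s2→1 s2→2 e5→1 e6→0 s6→1 e10→0 s11→1 s13→2 s13→3  — peak 3.

3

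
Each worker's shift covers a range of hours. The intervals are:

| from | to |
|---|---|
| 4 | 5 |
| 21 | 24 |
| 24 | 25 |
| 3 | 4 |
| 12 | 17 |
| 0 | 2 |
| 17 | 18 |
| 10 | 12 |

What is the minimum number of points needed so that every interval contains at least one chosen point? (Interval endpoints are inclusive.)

5

Process intervals by earliest right end; each time one isn't hit yet, stab at its right endpoint.
By right end: [0,2]  [3,4]  [4,5]  [10,12]  [12,17]  [17,18]  [21,24]  [24,25]
[0,2] uncovered → point at 2; [3,4] uncovered → point at 4; [10,12] uncovered → point at 12; [17,18] uncovered → point at 18; [21,24] uncovered → point at 24.
Points: 2, 4, 12, 18, 24 (5 total).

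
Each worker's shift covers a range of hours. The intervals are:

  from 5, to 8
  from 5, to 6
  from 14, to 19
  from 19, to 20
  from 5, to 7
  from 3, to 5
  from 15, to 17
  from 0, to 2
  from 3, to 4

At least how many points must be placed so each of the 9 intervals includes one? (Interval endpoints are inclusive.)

5

Sort by right endpoint; whenever an interval is uncovered, place a point at its right end.
Sorted: [0,2] [3,4] [3,5] [5,6] [5,7] [5,8] [15,17] [14,19] [19,20]
{[0,2]} hit by 2; {[3,4],[3,5]} hit by 4; {[5,6],[5,7],[5,8]} hit by 6; {[15,17],[14,19]} hit by 17; {[19,20]} hit by 20.
Points: 2, 4, 6, 17, 20 (5 total).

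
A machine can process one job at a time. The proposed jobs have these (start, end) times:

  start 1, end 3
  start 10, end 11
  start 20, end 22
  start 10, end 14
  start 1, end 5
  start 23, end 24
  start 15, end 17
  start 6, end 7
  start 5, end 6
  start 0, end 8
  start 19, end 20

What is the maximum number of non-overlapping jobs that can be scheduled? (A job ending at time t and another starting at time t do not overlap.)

Order by finish time; keep every interval that doesn't clash with the previous kept one.
By end time: (1,3), (1,5), (5,6), (6,7), (0,8), (10,11), (10,14), (15,17), (19,20), (20,22), (23,24).
Pick (1,3); next start ≥ 3 → (5,6); next start ≥ 6 → (6,7); next start ≥ 7 → (10,11); next start ≥ 11 → (15,17); next start ≥ 17 → (19,20); next start ≥ 20 → (20,22); next start ≥ 22 → (23,24).
Selected 8 jobs.

8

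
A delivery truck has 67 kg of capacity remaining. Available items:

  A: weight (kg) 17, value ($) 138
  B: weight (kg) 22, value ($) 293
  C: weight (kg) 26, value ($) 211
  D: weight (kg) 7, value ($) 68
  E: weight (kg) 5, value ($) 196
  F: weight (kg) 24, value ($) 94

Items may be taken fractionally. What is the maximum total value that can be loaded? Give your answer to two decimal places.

824.85

Ratios (sorted): E 39.20, B 13.32, D 9.71, A 8.12, C 8.12, F 3.92
take E (5 @ 196); take B (22 @ 293); take D (7 @ 68); take A (17 @ 138); take 16/26 of C → 129.85. Capacity used 67/67.
Total value = 824.85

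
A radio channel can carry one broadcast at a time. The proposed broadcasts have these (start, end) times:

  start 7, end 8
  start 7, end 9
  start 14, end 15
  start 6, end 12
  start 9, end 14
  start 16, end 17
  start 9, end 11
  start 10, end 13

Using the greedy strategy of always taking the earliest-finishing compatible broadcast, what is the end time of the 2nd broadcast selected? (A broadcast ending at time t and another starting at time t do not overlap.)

11

Sorted by end: (7,8)  (7,9)  (9,11)  (6,12)  (10,13)  (9,14)  (14,15)  (16,17)
take (7,8); skip (7,9); take (9,11); skip (6,12); take (14,15); take (16,17).
Selected: (7,8) (9,11) (14,15) (16,17)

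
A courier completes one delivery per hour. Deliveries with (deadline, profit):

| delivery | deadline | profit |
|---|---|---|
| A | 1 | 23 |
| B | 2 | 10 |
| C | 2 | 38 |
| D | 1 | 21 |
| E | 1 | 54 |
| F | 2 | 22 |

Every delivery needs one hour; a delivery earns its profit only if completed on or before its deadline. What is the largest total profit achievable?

92

Take jobs in profit order; each goes to the latest open slot no later than its deadline.
Profit order: E=54 C=38 A=23 F=22 D=21 B=10
Assign: E→slot 1, C→slot 2, A skipped, F skipped, D skipped, B skipped.
Slots: [1:E] [2:C]
Profit = 54 + 38 = 92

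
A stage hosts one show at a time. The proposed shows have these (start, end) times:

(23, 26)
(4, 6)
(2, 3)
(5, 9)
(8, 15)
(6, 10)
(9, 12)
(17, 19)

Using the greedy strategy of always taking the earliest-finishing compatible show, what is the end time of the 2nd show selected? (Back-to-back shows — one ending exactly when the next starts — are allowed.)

By end time: (2,3), (4,6), (5,9), (6,10), (9,12), (8,15), (17,19), (23,26).
Pick (2,3); next start ≥ 3 → (4,6); next start ≥ 6 → (6,10); next start ≥ 10 → (17,19); next start ≥ 19 → (23,26).
Selected: (2,3) (4,6) (6,10) (17,19) (23,26)

6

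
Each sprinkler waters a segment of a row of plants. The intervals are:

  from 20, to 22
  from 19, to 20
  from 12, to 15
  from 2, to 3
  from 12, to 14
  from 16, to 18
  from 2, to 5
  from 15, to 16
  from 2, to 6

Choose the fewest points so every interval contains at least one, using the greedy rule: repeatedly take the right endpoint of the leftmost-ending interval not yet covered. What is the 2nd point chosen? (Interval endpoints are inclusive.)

Sort by right endpoint; whenever an interval is uncovered, place a point at its right end.
By right end: [2,3]  [2,5]  [2,6]  [12,14]  [12,15]  [15,16]  [16,18]  [19,20]  [20,22]
[2,3] uncovered → point at 3; [12,14] uncovered → point at 14; [15,16] uncovered → point at 16; [19,20] uncovered → point at 20.
Points: 3, 14, 16, 20 (4 total).

14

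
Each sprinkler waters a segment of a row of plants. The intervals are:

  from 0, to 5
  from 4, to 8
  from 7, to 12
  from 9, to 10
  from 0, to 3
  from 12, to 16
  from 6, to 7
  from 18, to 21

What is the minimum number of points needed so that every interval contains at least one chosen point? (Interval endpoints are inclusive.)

By right end: [0,3]  [0,5]  [6,7]  [4,8]  [9,10]  [7,12]  [12,16]  [18,21]
[0,3] uncovered → point at 3; [6,7] uncovered → point at 7; [9,10] uncovered → point at 10; [12,16] uncovered → point at 16; [18,21] uncovered → point at 21.
Points: 3, 7, 10, 16, 21 (5 total).

5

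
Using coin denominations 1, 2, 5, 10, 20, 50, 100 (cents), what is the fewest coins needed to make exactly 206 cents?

Use the largest denomination that fits, subtract, and repeat.
206 = 2×100 + 1×5 + 1×1
Total coins = 2 + 1 + 1 = 4

4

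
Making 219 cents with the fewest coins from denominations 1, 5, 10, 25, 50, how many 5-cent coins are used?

1

219 = 4×50 + 1×10 + 1×5 + 4×1
Count of 5: 1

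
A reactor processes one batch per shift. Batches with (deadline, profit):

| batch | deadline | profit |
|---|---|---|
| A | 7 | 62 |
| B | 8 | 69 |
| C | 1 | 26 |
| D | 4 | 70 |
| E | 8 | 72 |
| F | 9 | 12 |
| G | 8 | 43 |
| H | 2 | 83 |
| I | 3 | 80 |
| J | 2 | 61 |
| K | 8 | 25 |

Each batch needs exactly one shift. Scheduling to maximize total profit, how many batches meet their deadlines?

Profit order: H=83 I=80 E=72 D=70 B=69 A=62 J=61 G=43 C=26 K=25 F=12
Assign: H→slot 2, I→slot 3, E→slot 8, D→slot 4, B→slot 7, A→slot 6, J→slot 1, G→slot 5, C skipped, K skipped, F→slot 9.
Slots: [1:J] [2:H] [3:I] [4:D] [5:G] [6:A] [7:B] [8:E] [9:F]
9 of 11 scheduled.

9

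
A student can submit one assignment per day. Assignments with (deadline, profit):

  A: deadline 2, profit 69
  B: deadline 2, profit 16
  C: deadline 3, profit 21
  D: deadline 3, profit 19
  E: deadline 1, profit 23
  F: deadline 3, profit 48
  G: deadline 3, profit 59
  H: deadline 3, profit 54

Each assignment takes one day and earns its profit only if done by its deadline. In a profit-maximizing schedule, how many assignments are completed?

Profit order: A=69 G=59 H=54 F=48 E=23 C=21 D=19 B=16
Assign: A→slot 2, G→slot 3, H→slot 1, F skipped, E skipped, C skipped, D skipped, B skipped.
Slots: [1:H] [2:A] [3:G]
3 of 8 scheduled.

3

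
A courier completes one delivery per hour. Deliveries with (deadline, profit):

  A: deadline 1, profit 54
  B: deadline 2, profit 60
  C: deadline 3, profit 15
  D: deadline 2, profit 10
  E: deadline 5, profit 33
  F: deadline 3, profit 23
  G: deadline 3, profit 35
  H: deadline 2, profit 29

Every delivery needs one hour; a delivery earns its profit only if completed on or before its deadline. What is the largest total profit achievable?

182

Take jobs in profit order; each goes to the latest open slot no later than its deadline.
By profit: B(d2,60), A(d1,54), G(d3,35), E(d5,33), H(d2,29), F(d3,23), C(d3,15), D(d2,10)
B→slot 2; A→slot 1; G→slot 3; E→slot 5; H skipped; F skipped; C skipped; D skipped.
Profit = 54 + 60 + 35 + 33 = 182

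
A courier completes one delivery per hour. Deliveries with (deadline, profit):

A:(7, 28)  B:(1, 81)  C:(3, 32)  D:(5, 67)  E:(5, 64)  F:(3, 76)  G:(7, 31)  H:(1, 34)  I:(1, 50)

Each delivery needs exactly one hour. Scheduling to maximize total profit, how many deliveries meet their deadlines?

Take jobs in profit order; each goes to the latest open slot no later than its deadline.
By profit: B(d1,81), F(d3,76), D(d5,67), E(d5,64), I(d1,50), H(d1,34), C(d3,32), G(d7,31), A(d7,28)
B→slot 1; F→slot 3; D→slot 5; E→slot 4; I skipped; H skipped; C→slot 2; G→slot 7; A→slot 6.
7 of 9 scheduled.

7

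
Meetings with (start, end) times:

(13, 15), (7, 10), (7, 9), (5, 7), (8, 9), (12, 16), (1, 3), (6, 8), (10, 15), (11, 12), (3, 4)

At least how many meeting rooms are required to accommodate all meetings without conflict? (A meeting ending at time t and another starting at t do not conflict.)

3

The answer is the maximum number of intervals overlapping at any instant.
starts: [1, 3, 5, 6, 7, 7, 8, 10, 11, 12, 13]
ends:   [3, 4, 7, 8, 9, 9, 10, 12, 15, 15, 16]
s1→1 e3→0 s3→1 e4→0 s5→1 s6→2 e7→1 s7→2 s7→3  — peak 3.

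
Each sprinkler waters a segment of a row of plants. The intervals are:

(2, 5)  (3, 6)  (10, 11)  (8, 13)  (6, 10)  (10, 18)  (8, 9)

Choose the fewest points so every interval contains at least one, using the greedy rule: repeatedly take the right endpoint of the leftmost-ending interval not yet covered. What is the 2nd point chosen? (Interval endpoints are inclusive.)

Process intervals by earliest right end; each time one isn't hit yet, stab at its right endpoint.
By right end: [2,5]  [3,6]  [8,9]  [6,10]  [10,11]  [8,13]  [10,18]
[2,5] uncovered → point at 5; [8,9] uncovered → point at 9; [10,11] uncovered → point at 11.
Points: 5, 9, 11 (3 total).

9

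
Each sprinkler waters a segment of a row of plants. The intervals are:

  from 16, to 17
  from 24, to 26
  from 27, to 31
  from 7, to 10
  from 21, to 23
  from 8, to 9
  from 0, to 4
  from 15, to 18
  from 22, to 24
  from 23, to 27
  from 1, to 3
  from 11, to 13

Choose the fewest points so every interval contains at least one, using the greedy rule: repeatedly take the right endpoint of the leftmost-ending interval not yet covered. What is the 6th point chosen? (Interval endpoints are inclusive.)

Process intervals by earliest right end; each time one isn't hit yet, stab at its right endpoint.
Sorted: [1,3] [0,4] [8,9] [7,10] [11,13] [16,17] [15,18] [21,23] [22,24] [24,26] [23,27] [27,31]
{[1,3],[0,4]} hit by 3; {[8,9],[7,10]} hit by 9; {[11,13]} hit by 13; {[16,17],[15,18]} hit by 17; {[21,23],[22,24]} hit by 23; {[24,26],[23,27]} hit by 26; {[27,31]} hit by 31.
Points: 3, 9, 13, 17, 23, 26, 31 (7 total).

26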